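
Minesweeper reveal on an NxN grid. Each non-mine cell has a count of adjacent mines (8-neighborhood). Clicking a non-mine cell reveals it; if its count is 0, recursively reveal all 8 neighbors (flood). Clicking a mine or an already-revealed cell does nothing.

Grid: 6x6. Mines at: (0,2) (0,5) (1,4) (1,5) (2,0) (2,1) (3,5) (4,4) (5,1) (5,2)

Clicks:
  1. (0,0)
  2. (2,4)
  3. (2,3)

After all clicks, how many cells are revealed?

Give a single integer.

Answer: 6

Derivation:
Click 1 (0,0) count=0: revealed 4 new [(0,0) (0,1) (1,0) (1,1)] -> total=4
Click 2 (2,4) count=3: revealed 1 new [(2,4)] -> total=5
Click 3 (2,3) count=1: revealed 1 new [(2,3)] -> total=6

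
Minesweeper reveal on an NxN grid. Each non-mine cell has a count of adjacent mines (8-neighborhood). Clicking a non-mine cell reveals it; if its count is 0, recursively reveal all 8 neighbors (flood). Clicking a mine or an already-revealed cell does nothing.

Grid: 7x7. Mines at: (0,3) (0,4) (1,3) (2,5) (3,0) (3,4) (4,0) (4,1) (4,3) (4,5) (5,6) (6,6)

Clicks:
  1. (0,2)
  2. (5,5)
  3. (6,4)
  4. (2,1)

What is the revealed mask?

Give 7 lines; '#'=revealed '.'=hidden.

Answer: ..#....
.......
.#.....
.......
.......
######.
######.

Derivation:
Click 1 (0,2) count=2: revealed 1 new [(0,2)] -> total=1
Click 2 (5,5) count=3: revealed 1 new [(5,5)] -> total=2
Click 3 (6,4) count=0: revealed 11 new [(5,0) (5,1) (5,2) (5,3) (5,4) (6,0) (6,1) (6,2) (6,3) (6,4) (6,5)] -> total=13
Click 4 (2,1) count=1: revealed 1 new [(2,1)] -> total=14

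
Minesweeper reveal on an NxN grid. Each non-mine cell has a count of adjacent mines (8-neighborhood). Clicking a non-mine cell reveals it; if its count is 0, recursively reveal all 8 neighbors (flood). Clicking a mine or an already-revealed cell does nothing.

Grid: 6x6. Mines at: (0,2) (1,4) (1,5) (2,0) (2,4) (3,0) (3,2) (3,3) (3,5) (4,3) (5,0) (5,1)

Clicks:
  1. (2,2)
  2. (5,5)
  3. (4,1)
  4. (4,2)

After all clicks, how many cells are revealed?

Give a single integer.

Click 1 (2,2) count=2: revealed 1 new [(2,2)] -> total=1
Click 2 (5,5) count=0: revealed 4 new [(4,4) (4,5) (5,4) (5,5)] -> total=5
Click 3 (4,1) count=4: revealed 1 new [(4,1)] -> total=6
Click 4 (4,2) count=4: revealed 1 new [(4,2)] -> total=7

Answer: 7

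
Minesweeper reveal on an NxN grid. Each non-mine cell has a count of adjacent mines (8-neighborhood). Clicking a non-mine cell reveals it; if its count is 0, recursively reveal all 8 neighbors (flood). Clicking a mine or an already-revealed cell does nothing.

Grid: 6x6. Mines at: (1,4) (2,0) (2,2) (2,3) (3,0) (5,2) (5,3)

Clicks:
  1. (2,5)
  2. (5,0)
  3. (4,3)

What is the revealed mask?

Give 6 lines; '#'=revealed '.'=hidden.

Click 1 (2,5) count=1: revealed 1 new [(2,5)] -> total=1
Click 2 (5,0) count=0: revealed 4 new [(4,0) (4,1) (5,0) (5,1)] -> total=5
Click 3 (4,3) count=2: revealed 1 new [(4,3)] -> total=6

Answer: ......
......
.....#
......
##.#..
##....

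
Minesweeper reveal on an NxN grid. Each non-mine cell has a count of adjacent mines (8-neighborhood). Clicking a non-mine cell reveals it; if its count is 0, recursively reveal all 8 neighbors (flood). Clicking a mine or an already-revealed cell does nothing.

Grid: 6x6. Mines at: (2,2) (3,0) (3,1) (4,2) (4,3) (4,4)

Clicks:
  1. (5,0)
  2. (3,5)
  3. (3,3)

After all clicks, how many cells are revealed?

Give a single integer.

Click 1 (5,0) count=0: revealed 4 new [(4,0) (4,1) (5,0) (5,1)] -> total=4
Click 2 (3,5) count=1: revealed 1 new [(3,5)] -> total=5
Click 3 (3,3) count=4: revealed 1 new [(3,3)] -> total=6

Answer: 6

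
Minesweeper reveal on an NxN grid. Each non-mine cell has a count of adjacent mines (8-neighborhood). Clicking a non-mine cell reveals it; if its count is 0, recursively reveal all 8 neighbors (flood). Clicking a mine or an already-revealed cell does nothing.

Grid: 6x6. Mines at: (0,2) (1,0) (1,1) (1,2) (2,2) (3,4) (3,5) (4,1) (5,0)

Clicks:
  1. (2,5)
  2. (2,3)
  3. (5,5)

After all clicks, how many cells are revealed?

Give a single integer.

Answer: 10

Derivation:
Click 1 (2,5) count=2: revealed 1 new [(2,5)] -> total=1
Click 2 (2,3) count=3: revealed 1 new [(2,3)] -> total=2
Click 3 (5,5) count=0: revealed 8 new [(4,2) (4,3) (4,4) (4,5) (5,2) (5,3) (5,4) (5,5)] -> total=10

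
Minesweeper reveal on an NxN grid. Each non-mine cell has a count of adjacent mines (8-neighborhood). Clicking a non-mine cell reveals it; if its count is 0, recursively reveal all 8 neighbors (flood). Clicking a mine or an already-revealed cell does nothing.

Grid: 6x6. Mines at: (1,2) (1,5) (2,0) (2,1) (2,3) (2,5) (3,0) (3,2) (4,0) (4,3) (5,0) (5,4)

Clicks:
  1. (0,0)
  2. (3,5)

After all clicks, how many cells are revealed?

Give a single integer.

Click 1 (0,0) count=0: revealed 4 new [(0,0) (0,1) (1,0) (1,1)] -> total=4
Click 2 (3,5) count=1: revealed 1 new [(3,5)] -> total=5

Answer: 5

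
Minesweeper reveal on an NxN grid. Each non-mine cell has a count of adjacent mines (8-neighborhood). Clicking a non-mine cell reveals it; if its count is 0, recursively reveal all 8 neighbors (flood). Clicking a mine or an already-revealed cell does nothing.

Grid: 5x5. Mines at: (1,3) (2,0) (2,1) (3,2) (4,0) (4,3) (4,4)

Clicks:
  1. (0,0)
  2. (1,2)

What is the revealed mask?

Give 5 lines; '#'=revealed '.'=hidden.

Answer: ###..
###..
.....
.....
.....

Derivation:
Click 1 (0,0) count=0: revealed 6 new [(0,0) (0,1) (0,2) (1,0) (1,1) (1,2)] -> total=6
Click 2 (1,2) count=2: revealed 0 new [(none)] -> total=6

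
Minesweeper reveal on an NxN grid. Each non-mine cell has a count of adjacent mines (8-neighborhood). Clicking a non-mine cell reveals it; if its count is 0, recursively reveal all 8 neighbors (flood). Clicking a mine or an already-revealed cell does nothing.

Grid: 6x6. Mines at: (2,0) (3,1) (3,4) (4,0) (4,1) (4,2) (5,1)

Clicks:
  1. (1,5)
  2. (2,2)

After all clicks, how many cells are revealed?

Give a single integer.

Answer: 17

Derivation:
Click 1 (1,5) count=0: revealed 17 new [(0,0) (0,1) (0,2) (0,3) (0,4) (0,5) (1,0) (1,1) (1,2) (1,3) (1,4) (1,5) (2,1) (2,2) (2,3) (2,4) (2,5)] -> total=17
Click 2 (2,2) count=1: revealed 0 new [(none)] -> total=17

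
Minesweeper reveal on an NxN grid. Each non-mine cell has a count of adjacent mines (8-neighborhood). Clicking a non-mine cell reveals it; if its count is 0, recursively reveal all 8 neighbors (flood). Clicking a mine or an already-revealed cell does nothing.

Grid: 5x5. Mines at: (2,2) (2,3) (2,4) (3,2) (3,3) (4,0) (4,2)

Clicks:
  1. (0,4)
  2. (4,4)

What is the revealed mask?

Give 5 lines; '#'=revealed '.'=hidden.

Answer: #####
#####
##...
##...
....#

Derivation:
Click 1 (0,4) count=0: revealed 14 new [(0,0) (0,1) (0,2) (0,3) (0,4) (1,0) (1,1) (1,2) (1,3) (1,4) (2,0) (2,1) (3,0) (3,1)] -> total=14
Click 2 (4,4) count=1: revealed 1 new [(4,4)] -> total=15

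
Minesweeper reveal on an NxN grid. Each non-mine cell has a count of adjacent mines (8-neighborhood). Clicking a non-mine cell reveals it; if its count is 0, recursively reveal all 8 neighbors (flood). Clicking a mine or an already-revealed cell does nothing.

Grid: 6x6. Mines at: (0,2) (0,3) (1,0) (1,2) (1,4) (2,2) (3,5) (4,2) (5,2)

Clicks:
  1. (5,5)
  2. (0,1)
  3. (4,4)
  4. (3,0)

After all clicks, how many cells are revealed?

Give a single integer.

Answer: 15

Derivation:
Click 1 (5,5) count=0: revealed 6 new [(4,3) (4,4) (4,5) (5,3) (5,4) (5,5)] -> total=6
Click 2 (0,1) count=3: revealed 1 new [(0,1)] -> total=7
Click 3 (4,4) count=1: revealed 0 new [(none)] -> total=7
Click 4 (3,0) count=0: revealed 8 new [(2,0) (2,1) (3,0) (3,1) (4,0) (4,1) (5,0) (5,1)] -> total=15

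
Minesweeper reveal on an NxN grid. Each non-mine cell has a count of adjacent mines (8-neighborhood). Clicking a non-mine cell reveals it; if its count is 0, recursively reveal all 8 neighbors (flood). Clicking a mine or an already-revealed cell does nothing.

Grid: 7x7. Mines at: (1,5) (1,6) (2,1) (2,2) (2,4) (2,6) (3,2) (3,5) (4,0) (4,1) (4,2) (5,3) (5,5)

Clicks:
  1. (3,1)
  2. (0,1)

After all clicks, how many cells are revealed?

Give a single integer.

Click 1 (3,1) count=6: revealed 1 new [(3,1)] -> total=1
Click 2 (0,1) count=0: revealed 10 new [(0,0) (0,1) (0,2) (0,3) (0,4) (1,0) (1,1) (1,2) (1,3) (1,4)] -> total=11

Answer: 11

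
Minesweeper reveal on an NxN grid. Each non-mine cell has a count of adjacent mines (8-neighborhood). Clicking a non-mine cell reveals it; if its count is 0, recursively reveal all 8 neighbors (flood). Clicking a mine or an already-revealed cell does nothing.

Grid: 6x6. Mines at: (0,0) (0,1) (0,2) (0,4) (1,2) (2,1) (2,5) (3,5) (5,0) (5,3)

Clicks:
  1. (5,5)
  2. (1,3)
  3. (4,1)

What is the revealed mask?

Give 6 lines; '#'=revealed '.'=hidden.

Answer: ......
...#..
......
......
.#..##
....##

Derivation:
Click 1 (5,5) count=0: revealed 4 new [(4,4) (4,5) (5,4) (5,5)] -> total=4
Click 2 (1,3) count=3: revealed 1 new [(1,3)] -> total=5
Click 3 (4,1) count=1: revealed 1 new [(4,1)] -> total=6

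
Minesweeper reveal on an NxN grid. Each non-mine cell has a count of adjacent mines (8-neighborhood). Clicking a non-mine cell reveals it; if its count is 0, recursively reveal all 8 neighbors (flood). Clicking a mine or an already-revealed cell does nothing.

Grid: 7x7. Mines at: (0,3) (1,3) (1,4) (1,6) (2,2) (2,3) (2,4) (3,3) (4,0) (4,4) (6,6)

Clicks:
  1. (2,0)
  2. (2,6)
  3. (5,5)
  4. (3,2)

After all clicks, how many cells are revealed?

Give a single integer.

Answer: 13

Derivation:
Click 1 (2,0) count=0: revealed 10 new [(0,0) (0,1) (0,2) (1,0) (1,1) (1,2) (2,0) (2,1) (3,0) (3,1)] -> total=10
Click 2 (2,6) count=1: revealed 1 new [(2,6)] -> total=11
Click 3 (5,5) count=2: revealed 1 new [(5,5)] -> total=12
Click 4 (3,2) count=3: revealed 1 new [(3,2)] -> total=13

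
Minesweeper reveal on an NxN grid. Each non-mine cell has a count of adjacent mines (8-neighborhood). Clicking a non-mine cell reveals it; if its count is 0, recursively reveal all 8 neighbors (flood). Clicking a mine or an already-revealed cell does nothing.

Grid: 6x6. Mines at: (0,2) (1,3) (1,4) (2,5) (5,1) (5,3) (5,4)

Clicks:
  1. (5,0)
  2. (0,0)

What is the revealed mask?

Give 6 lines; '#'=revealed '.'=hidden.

Click 1 (5,0) count=1: revealed 1 new [(5,0)] -> total=1
Click 2 (0,0) count=0: revealed 20 new [(0,0) (0,1) (1,0) (1,1) (1,2) (2,0) (2,1) (2,2) (2,3) (2,4) (3,0) (3,1) (3,2) (3,3) (3,4) (4,0) (4,1) (4,2) (4,3) (4,4)] -> total=21

Answer: ##....
###...
#####.
#####.
#####.
#.....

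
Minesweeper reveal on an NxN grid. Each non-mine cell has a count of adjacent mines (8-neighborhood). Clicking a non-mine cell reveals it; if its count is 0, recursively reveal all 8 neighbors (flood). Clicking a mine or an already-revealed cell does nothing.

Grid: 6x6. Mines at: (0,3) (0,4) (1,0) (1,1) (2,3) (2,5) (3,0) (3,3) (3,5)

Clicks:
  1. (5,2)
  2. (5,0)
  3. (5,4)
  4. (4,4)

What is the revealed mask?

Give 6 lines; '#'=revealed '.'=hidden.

Answer: ......
......
......
......
######
######

Derivation:
Click 1 (5,2) count=0: revealed 12 new [(4,0) (4,1) (4,2) (4,3) (4,4) (4,5) (5,0) (5,1) (5,2) (5,3) (5,4) (5,5)] -> total=12
Click 2 (5,0) count=0: revealed 0 new [(none)] -> total=12
Click 3 (5,4) count=0: revealed 0 new [(none)] -> total=12
Click 4 (4,4) count=2: revealed 0 new [(none)] -> total=12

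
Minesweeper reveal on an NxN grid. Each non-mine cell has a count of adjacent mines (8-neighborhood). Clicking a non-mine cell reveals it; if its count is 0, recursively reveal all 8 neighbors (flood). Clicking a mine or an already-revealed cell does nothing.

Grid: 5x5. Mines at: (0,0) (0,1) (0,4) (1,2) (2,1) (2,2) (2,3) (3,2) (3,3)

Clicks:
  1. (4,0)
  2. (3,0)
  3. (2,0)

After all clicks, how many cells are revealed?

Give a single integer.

Click 1 (4,0) count=0: revealed 4 new [(3,0) (3,1) (4,0) (4,1)] -> total=4
Click 2 (3,0) count=1: revealed 0 new [(none)] -> total=4
Click 3 (2,0) count=1: revealed 1 new [(2,0)] -> total=5

Answer: 5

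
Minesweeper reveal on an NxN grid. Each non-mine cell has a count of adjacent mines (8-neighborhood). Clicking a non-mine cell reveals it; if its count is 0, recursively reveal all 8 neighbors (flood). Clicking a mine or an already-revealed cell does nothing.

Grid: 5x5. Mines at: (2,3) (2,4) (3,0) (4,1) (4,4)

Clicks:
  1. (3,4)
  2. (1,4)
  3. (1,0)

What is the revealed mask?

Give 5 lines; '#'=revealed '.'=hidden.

Click 1 (3,4) count=3: revealed 1 new [(3,4)] -> total=1
Click 2 (1,4) count=2: revealed 1 new [(1,4)] -> total=2
Click 3 (1,0) count=0: revealed 12 new [(0,0) (0,1) (0,2) (0,3) (0,4) (1,0) (1,1) (1,2) (1,3) (2,0) (2,1) (2,2)] -> total=14

Answer: #####
#####
###..
....#
.....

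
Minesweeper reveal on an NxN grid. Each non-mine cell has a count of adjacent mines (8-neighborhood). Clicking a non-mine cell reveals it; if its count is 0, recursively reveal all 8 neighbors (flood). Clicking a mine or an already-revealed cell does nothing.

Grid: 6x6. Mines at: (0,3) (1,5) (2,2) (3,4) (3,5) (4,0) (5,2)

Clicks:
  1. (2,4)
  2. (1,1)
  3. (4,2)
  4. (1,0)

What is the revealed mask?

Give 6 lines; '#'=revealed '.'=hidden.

Answer: ###...
###...
##..#.
##....
..#...
......

Derivation:
Click 1 (2,4) count=3: revealed 1 new [(2,4)] -> total=1
Click 2 (1,1) count=1: revealed 1 new [(1,1)] -> total=2
Click 3 (4,2) count=1: revealed 1 new [(4,2)] -> total=3
Click 4 (1,0) count=0: revealed 9 new [(0,0) (0,1) (0,2) (1,0) (1,2) (2,0) (2,1) (3,0) (3,1)] -> total=12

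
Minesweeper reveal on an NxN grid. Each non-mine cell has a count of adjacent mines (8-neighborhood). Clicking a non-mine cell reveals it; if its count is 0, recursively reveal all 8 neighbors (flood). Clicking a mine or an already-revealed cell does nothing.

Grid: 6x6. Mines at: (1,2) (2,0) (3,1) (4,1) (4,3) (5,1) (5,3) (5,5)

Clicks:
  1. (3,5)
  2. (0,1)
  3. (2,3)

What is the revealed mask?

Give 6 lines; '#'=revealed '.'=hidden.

Click 1 (3,5) count=0: revealed 14 new [(0,3) (0,4) (0,5) (1,3) (1,4) (1,5) (2,3) (2,4) (2,5) (3,3) (3,4) (3,5) (4,4) (4,5)] -> total=14
Click 2 (0,1) count=1: revealed 1 new [(0,1)] -> total=15
Click 3 (2,3) count=1: revealed 0 new [(none)] -> total=15

Answer: .#.###
...###
...###
...###
....##
......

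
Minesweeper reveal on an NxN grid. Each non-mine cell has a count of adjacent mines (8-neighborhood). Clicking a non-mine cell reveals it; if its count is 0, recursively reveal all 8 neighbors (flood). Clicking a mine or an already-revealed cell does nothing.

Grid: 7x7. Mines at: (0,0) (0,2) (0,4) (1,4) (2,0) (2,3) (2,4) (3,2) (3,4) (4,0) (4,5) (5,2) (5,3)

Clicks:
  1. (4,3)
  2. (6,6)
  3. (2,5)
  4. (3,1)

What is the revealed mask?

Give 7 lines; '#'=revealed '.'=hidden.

Answer: .......
.......
.....#.
.#.....
...#...
....###
....###

Derivation:
Click 1 (4,3) count=4: revealed 1 new [(4,3)] -> total=1
Click 2 (6,6) count=0: revealed 6 new [(5,4) (5,5) (5,6) (6,4) (6,5) (6,6)] -> total=7
Click 3 (2,5) count=3: revealed 1 new [(2,5)] -> total=8
Click 4 (3,1) count=3: revealed 1 new [(3,1)] -> total=9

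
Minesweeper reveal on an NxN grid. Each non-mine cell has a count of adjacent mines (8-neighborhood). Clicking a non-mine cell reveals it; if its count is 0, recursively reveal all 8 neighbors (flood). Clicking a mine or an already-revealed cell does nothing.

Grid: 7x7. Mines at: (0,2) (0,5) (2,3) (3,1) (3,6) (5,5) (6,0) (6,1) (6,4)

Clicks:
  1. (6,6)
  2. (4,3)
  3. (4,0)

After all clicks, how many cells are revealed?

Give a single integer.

Answer: 11

Derivation:
Click 1 (6,6) count=1: revealed 1 new [(6,6)] -> total=1
Click 2 (4,3) count=0: revealed 9 new [(3,2) (3,3) (3,4) (4,2) (4,3) (4,4) (5,2) (5,3) (5,4)] -> total=10
Click 3 (4,0) count=1: revealed 1 new [(4,0)] -> total=11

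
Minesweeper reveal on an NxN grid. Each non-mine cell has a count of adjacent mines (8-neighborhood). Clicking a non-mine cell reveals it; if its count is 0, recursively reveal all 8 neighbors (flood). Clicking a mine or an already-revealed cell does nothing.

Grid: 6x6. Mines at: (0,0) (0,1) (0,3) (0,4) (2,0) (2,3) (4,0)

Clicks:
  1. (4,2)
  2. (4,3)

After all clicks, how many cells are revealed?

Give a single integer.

Click 1 (4,2) count=0: revealed 19 new [(1,4) (1,5) (2,4) (2,5) (3,1) (3,2) (3,3) (3,4) (3,5) (4,1) (4,2) (4,3) (4,4) (4,5) (5,1) (5,2) (5,3) (5,4) (5,5)] -> total=19
Click 2 (4,3) count=0: revealed 0 new [(none)] -> total=19

Answer: 19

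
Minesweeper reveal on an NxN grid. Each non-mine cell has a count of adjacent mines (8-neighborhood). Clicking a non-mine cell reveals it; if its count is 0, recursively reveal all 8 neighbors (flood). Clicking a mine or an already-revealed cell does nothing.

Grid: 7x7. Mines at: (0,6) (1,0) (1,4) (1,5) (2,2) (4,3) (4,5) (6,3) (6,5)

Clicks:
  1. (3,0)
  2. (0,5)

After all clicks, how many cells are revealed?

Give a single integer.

Answer: 15

Derivation:
Click 1 (3,0) count=0: revealed 14 new [(2,0) (2,1) (3,0) (3,1) (3,2) (4,0) (4,1) (4,2) (5,0) (5,1) (5,2) (6,0) (6,1) (6,2)] -> total=14
Click 2 (0,5) count=3: revealed 1 new [(0,5)] -> total=15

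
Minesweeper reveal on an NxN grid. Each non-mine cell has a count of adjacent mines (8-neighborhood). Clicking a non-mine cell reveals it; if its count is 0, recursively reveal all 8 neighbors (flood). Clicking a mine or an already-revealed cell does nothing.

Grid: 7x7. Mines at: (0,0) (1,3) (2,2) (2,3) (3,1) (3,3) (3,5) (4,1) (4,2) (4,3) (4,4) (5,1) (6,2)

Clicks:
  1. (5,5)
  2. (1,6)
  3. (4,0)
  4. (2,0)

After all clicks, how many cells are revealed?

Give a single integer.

Answer: 12

Derivation:
Click 1 (5,5) count=1: revealed 1 new [(5,5)] -> total=1
Click 2 (1,6) count=0: revealed 9 new [(0,4) (0,5) (0,6) (1,4) (1,5) (1,6) (2,4) (2,5) (2,6)] -> total=10
Click 3 (4,0) count=3: revealed 1 new [(4,0)] -> total=11
Click 4 (2,0) count=1: revealed 1 new [(2,0)] -> total=12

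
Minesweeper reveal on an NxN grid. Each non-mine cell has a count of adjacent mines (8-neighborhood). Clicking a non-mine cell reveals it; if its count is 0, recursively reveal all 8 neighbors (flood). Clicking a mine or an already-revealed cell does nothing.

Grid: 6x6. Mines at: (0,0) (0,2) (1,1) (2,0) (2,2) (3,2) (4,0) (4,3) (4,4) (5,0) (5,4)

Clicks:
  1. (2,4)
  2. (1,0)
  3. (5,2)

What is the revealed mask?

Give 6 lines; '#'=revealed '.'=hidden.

Answer: ...###
#..###
...###
...###
......
..#...

Derivation:
Click 1 (2,4) count=0: revealed 12 new [(0,3) (0,4) (0,5) (1,3) (1,4) (1,5) (2,3) (2,4) (2,5) (3,3) (3,4) (3,5)] -> total=12
Click 2 (1,0) count=3: revealed 1 new [(1,0)] -> total=13
Click 3 (5,2) count=1: revealed 1 new [(5,2)] -> total=14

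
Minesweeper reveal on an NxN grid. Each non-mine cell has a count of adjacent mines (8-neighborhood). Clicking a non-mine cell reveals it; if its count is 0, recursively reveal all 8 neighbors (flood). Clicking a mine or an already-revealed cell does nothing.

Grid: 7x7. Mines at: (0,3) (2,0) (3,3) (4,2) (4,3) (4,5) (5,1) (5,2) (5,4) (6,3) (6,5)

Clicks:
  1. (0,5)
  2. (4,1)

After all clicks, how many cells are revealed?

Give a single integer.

Answer: 13

Derivation:
Click 1 (0,5) count=0: revealed 12 new [(0,4) (0,5) (0,6) (1,4) (1,5) (1,6) (2,4) (2,5) (2,6) (3,4) (3,5) (3,6)] -> total=12
Click 2 (4,1) count=3: revealed 1 new [(4,1)] -> total=13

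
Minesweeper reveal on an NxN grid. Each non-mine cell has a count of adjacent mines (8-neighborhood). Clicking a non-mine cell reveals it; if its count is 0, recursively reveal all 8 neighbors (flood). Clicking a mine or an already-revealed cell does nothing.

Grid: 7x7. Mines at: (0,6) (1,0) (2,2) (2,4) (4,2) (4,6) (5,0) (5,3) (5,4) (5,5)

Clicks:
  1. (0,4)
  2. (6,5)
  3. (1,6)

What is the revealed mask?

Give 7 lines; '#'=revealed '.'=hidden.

Click 1 (0,4) count=0: revealed 10 new [(0,1) (0,2) (0,3) (0,4) (0,5) (1,1) (1,2) (1,3) (1,4) (1,5)] -> total=10
Click 2 (6,5) count=2: revealed 1 new [(6,5)] -> total=11
Click 3 (1,6) count=1: revealed 1 new [(1,6)] -> total=12

Answer: .#####.
.######
.......
.......
.......
.......
.....#.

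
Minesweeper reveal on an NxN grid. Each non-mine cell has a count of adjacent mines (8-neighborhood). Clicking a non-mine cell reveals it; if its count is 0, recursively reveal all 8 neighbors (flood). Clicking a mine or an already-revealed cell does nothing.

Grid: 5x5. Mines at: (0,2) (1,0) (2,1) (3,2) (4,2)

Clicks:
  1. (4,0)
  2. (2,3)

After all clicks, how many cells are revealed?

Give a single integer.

Answer: 5

Derivation:
Click 1 (4,0) count=0: revealed 4 new [(3,0) (3,1) (4,0) (4,1)] -> total=4
Click 2 (2,3) count=1: revealed 1 new [(2,3)] -> total=5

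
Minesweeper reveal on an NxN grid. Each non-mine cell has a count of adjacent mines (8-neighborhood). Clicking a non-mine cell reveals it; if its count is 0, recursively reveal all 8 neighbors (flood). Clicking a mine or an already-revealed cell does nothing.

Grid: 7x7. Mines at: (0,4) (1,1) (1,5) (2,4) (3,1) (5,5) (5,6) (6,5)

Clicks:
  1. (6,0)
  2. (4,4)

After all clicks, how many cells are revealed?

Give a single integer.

Answer: 18

Derivation:
Click 1 (6,0) count=0: revealed 18 new [(3,2) (3,3) (3,4) (4,0) (4,1) (4,2) (4,3) (4,4) (5,0) (5,1) (5,2) (5,3) (5,4) (6,0) (6,1) (6,2) (6,3) (6,4)] -> total=18
Click 2 (4,4) count=1: revealed 0 new [(none)] -> total=18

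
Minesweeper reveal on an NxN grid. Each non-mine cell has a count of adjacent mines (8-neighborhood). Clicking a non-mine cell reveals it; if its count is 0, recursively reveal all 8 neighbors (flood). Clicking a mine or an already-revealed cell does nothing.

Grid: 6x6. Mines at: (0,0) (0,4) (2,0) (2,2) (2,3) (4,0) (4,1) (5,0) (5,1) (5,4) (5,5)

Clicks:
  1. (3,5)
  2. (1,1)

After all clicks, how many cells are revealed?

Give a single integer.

Click 1 (3,5) count=0: revealed 8 new [(1,4) (1,5) (2,4) (2,5) (3,4) (3,5) (4,4) (4,5)] -> total=8
Click 2 (1,1) count=3: revealed 1 new [(1,1)] -> total=9

Answer: 9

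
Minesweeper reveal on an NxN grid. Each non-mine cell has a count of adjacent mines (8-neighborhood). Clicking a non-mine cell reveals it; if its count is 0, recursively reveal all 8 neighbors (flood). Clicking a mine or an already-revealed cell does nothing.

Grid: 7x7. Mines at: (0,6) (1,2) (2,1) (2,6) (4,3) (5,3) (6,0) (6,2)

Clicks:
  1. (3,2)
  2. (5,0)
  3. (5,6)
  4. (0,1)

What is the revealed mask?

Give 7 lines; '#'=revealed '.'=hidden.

Click 1 (3,2) count=2: revealed 1 new [(3,2)] -> total=1
Click 2 (5,0) count=1: revealed 1 new [(5,0)] -> total=2
Click 3 (5,6) count=0: revealed 12 new [(3,4) (3,5) (3,6) (4,4) (4,5) (4,6) (5,4) (5,5) (5,6) (6,4) (6,5) (6,6)] -> total=14
Click 4 (0,1) count=1: revealed 1 new [(0,1)] -> total=15

Answer: .#.....
.......
.......
..#.###
....###
#...###
....###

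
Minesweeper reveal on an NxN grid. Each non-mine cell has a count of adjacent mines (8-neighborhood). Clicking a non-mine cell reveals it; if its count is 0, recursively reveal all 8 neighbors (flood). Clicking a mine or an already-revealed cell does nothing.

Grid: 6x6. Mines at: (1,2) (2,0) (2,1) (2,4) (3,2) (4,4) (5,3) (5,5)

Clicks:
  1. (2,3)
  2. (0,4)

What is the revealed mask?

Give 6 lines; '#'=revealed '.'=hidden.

Click 1 (2,3) count=3: revealed 1 new [(2,3)] -> total=1
Click 2 (0,4) count=0: revealed 6 new [(0,3) (0,4) (0,5) (1,3) (1,4) (1,5)] -> total=7

Answer: ...###
...###
...#..
......
......
......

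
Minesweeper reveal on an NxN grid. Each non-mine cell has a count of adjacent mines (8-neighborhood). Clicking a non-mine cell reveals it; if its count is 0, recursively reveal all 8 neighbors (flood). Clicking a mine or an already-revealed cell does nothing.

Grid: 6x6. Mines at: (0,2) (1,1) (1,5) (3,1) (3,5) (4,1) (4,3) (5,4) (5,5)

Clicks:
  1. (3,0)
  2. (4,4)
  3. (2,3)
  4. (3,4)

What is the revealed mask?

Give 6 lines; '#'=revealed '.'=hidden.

Answer: ......
..###.
..###.
#.###.
....#.
......

Derivation:
Click 1 (3,0) count=2: revealed 1 new [(3,0)] -> total=1
Click 2 (4,4) count=4: revealed 1 new [(4,4)] -> total=2
Click 3 (2,3) count=0: revealed 9 new [(1,2) (1,3) (1,4) (2,2) (2,3) (2,4) (3,2) (3,3) (3,4)] -> total=11
Click 4 (3,4) count=2: revealed 0 new [(none)] -> total=11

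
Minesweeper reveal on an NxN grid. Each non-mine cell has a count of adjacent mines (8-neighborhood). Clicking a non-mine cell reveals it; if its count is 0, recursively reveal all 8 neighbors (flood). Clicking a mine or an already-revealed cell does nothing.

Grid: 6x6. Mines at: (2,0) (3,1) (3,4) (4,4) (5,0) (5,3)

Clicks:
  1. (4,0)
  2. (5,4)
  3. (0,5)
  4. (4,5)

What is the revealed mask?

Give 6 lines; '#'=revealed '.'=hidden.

Click 1 (4,0) count=2: revealed 1 new [(4,0)] -> total=1
Click 2 (5,4) count=2: revealed 1 new [(5,4)] -> total=2
Click 3 (0,5) count=0: revealed 17 new [(0,0) (0,1) (0,2) (0,3) (0,4) (0,5) (1,0) (1,1) (1,2) (1,3) (1,4) (1,5) (2,1) (2,2) (2,3) (2,4) (2,5)] -> total=19
Click 4 (4,5) count=2: revealed 1 new [(4,5)] -> total=20

Answer: ######
######
.#####
......
#....#
....#.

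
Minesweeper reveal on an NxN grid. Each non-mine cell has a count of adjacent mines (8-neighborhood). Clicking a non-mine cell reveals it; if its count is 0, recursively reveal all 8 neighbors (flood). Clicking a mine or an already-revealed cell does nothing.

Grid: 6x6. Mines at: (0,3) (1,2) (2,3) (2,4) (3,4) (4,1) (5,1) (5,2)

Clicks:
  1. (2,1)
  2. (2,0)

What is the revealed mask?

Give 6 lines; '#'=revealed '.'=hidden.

Answer: ##....
##....
##....
##....
......
......

Derivation:
Click 1 (2,1) count=1: revealed 1 new [(2,1)] -> total=1
Click 2 (2,0) count=0: revealed 7 new [(0,0) (0,1) (1,0) (1,1) (2,0) (3,0) (3,1)] -> total=8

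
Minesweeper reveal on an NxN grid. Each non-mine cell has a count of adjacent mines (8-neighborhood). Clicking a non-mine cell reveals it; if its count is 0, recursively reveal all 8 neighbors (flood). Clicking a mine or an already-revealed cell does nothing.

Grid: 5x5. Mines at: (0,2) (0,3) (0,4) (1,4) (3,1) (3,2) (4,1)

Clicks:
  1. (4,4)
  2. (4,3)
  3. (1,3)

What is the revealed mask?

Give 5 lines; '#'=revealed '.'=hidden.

Answer: .....
...#.
...##
...##
...##

Derivation:
Click 1 (4,4) count=0: revealed 6 new [(2,3) (2,4) (3,3) (3,4) (4,3) (4,4)] -> total=6
Click 2 (4,3) count=1: revealed 0 new [(none)] -> total=6
Click 3 (1,3) count=4: revealed 1 new [(1,3)] -> total=7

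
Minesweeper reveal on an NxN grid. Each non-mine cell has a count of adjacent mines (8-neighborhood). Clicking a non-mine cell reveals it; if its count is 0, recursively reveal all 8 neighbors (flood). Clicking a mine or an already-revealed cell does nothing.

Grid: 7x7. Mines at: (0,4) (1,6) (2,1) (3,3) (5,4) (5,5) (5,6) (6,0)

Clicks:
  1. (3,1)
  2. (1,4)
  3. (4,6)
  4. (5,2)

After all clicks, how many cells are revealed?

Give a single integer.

Click 1 (3,1) count=1: revealed 1 new [(3,1)] -> total=1
Click 2 (1,4) count=1: revealed 1 new [(1,4)] -> total=2
Click 3 (4,6) count=2: revealed 1 new [(4,6)] -> total=3
Click 4 (5,2) count=0: revealed 13 new [(3,0) (3,2) (4,0) (4,1) (4,2) (4,3) (5,0) (5,1) (5,2) (5,3) (6,1) (6,2) (6,3)] -> total=16

Answer: 16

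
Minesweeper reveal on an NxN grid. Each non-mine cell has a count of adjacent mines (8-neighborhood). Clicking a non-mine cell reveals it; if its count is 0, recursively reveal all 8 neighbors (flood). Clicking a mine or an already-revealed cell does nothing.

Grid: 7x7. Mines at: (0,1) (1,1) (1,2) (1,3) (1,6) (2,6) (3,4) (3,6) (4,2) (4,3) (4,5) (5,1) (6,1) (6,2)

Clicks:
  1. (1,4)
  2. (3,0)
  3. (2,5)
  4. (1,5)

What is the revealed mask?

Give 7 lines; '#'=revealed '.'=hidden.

Click 1 (1,4) count=1: revealed 1 new [(1,4)] -> total=1
Click 2 (3,0) count=0: revealed 6 new [(2,0) (2,1) (3,0) (3,1) (4,0) (4,1)] -> total=7
Click 3 (2,5) count=4: revealed 1 new [(2,5)] -> total=8
Click 4 (1,5) count=2: revealed 1 new [(1,5)] -> total=9

Answer: .......
....##.
##...#.
##.....
##.....
.......
.......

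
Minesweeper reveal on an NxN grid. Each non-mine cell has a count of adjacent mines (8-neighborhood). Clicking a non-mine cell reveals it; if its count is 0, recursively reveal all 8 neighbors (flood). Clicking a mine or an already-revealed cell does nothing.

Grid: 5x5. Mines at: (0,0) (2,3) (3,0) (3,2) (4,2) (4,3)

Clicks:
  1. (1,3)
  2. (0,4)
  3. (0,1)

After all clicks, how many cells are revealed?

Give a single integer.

Click 1 (1,3) count=1: revealed 1 new [(1,3)] -> total=1
Click 2 (0,4) count=0: revealed 7 new [(0,1) (0,2) (0,3) (0,4) (1,1) (1,2) (1,4)] -> total=8
Click 3 (0,1) count=1: revealed 0 new [(none)] -> total=8

Answer: 8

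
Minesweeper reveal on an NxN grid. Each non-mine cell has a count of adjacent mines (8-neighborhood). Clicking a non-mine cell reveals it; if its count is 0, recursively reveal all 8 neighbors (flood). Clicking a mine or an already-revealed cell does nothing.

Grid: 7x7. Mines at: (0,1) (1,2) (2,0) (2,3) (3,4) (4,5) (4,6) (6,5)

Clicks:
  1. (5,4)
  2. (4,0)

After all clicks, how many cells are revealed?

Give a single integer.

Answer: 19

Derivation:
Click 1 (5,4) count=2: revealed 1 new [(5,4)] -> total=1
Click 2 (4,0) count=0: revealed 18 new [(3,0) (3,1) (3,2) (3,3) (4,0) (4,1) (4,2) (4,3) (4,4) (5,0) (5,1) (5,2) (5,3) (6,0) (6,1) (6,2) (6,3) (6,4)] -> total=19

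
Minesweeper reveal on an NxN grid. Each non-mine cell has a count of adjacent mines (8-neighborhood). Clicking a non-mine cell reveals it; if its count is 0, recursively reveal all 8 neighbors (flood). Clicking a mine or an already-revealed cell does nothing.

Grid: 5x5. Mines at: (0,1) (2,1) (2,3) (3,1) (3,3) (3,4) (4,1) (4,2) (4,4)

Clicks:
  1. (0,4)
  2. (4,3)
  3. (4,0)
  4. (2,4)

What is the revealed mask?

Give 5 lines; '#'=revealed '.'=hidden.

Answer: ..###
..###
....#
.....
#..#.

Derivation:
Click 1 (0,4) count=0: revealed 6 new [(0,2) (0,3) (0,4) (1,2) (1,3) (1,4)] -> total=6
Click 2 (4,3) count=4: revealed 1 new [(4,3)] -> total=7
Click 3 (4,0) count=2: revealed 1 new [(4,0)] -> total=8
Click 4 (2,4) count=3: revealed 1 new [(2,4)] -> total=9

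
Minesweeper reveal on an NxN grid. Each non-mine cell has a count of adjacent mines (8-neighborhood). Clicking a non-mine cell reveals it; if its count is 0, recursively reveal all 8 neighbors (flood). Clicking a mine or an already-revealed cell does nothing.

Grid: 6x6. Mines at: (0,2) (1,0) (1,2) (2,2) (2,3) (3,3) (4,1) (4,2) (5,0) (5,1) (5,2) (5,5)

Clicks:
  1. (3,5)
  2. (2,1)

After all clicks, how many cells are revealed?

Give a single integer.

Answer: 13

Derivation:
Click 1 (3,5) count=0: revealed 12 new [(0,3) (0,4) (0,5) (1,3) (1,4) (1,5) (2,4) (2,5) (3,4) (3,5) (4,4) (4,5)] -> total=12
Click 2 (2,1) count=3: revealed 1 new [(2,1)] -> total=13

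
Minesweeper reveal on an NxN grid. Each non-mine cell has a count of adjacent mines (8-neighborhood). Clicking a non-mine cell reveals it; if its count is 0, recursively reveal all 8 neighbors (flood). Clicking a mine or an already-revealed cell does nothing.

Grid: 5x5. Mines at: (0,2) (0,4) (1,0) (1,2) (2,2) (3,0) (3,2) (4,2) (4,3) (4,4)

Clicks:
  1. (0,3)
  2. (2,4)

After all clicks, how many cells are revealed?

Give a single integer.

Answer: 7

Derivation:
Click 1 (0,3) count=3: revealed 1 new [(0,3)] -> total=1
Click 2 (2,4) count=0: revealed 6 new [(1,3) (1,4) (2,3) (2,4) (3,3) (3,4)] -> total=7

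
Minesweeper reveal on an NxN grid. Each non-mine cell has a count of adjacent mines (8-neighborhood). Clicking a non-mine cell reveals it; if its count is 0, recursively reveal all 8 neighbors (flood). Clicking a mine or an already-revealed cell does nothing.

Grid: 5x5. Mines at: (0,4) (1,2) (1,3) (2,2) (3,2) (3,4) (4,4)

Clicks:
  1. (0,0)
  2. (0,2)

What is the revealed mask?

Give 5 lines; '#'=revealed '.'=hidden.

Answer: ###..
##...
##...
##...
##...

Derivation:
Click 1 (0,0) count=0: revealed 10 new [(0,0) (0,1) (1,0) (1,1) (2,0) (2,1) (3,0) (3,1) (4,0) (4,1)] -> total=10
Click 2 (0,2) count=2: revealed 1 new [(0,2)] -> total=11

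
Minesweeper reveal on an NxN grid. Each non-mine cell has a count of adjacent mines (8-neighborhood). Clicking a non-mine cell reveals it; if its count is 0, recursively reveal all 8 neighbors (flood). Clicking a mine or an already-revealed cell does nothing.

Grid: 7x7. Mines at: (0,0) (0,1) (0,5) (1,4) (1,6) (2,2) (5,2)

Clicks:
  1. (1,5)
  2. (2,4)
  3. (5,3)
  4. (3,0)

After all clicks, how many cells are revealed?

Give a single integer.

Click 1 (1,5) count=3: revealed 1 new [(1,5)] -> total=1
Click 2 (2,4) count=1: revealed 1 new [(2,4)] -> total=2
Click 3 (5,3) count=1: revealed 1 new [(5,3)] -> total=3
Click 4 (3,0) count=0: revealed 12 new [(1,0) (1,1) (2,0) (2,1) (3,0) (3,1) (4,0) (4,1) (5,0) (5,1) (6,0) (6,1)] -> total=15

Answer: 15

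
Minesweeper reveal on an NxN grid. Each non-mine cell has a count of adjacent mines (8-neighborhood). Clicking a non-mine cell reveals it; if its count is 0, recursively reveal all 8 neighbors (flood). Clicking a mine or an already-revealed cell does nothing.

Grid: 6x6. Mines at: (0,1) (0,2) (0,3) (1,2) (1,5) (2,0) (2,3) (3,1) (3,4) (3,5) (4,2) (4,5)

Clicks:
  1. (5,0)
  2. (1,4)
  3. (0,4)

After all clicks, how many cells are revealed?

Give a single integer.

Answer: 6

Derivation:
Click 1 (5,0) count=0: revealed 4 new [(4,0) (4,1) (5,0) (5,1)] -> total=4
Click 2 (1,4) count=3: revealed 1 new [(1,4)] -> total=5
Click 3 (0,4) count=2: revealed 1 new [(0,4)] -> total=6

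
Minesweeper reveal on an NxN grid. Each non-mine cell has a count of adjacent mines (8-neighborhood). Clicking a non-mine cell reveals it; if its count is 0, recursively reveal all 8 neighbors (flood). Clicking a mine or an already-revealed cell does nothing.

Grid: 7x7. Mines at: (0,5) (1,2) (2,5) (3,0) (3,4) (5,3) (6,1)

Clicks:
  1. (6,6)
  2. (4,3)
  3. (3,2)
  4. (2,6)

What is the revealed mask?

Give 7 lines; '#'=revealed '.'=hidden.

Click 1 (6,6) count=0: revealed 11 new [(3,5) (3,6) (4,4) (4,5) (4,6) (5,4) (5,5) (5,6) (6,4) (6,5) (6,6)] -> total=11
Click 2 (4,3) count=2: revealed 1 new [(4,3)] -> total=12
Click 3 (3,2) count=0: revealed 8 new [(2,1) (2,2) (2,3) (3,1) (3,2) (3,3) (4,1) (4,2)] -> total=20
Click 4 (2,6) count=1: revealed 1 new [(2,6)] -> total=21

Answer: .......
.......
.###..#
.###.##
.######
....###
....###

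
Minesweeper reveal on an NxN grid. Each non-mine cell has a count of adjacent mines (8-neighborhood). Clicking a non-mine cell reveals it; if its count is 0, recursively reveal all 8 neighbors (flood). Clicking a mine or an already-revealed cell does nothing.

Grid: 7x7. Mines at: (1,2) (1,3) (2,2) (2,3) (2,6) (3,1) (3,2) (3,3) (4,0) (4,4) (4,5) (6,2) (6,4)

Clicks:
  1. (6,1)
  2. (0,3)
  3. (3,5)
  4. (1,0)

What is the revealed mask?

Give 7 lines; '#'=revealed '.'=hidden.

Answer: ##.#...
##.....
##.....
.....#.
.......
.......
.#.....

Derivation:
Click 1 (6,1) count=1: revealed 1 new [(6,1)] -> total=1
Click 2 (0,3) count=2: revealed 1 new [(0,3)] -> total=2
Click 3 (3,5) count=3: revealed 1 new [(3,5)] -> total=3
Click 4 (1,0) count=0: revealed 6 new [(0,0) (0,1) (1,0) (1,1) (2,0) (2,1)] -> total=9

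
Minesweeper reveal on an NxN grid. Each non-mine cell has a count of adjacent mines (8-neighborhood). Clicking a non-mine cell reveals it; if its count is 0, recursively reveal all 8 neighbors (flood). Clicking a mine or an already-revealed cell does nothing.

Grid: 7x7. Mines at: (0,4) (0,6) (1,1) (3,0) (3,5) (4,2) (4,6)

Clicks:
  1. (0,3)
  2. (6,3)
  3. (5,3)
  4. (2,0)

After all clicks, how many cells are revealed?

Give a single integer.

Answer: 21

Derivation:
Click 1 (0,3) count=1: revealed 1 new [(0,3)] -> total=1
Click 2 (6,3) count=0: revealed 19 new [(4,0) (4,1) (4,3) (4,4) (4,5) (5,0) (5,1) (5,2) (5,3) (5,4) (5,5) (5,6) (6,0) (6,1) (6,2) (6,3) (6,4) (6,5) (6,6)] -> total=20
Click 3 (5,3) count=1: revealed 0 new [(none)] -> total=20
Click 4 (2,0) count=2: revealed 1 new [(2,0)] -> total=21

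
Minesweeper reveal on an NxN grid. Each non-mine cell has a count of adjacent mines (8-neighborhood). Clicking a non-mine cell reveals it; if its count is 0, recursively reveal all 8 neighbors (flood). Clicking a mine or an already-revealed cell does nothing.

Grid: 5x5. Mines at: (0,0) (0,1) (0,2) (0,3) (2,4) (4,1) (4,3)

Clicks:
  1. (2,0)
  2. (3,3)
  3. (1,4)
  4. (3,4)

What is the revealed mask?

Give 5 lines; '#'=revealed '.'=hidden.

Click 1 (2,0) count=0: revealed 12 new [(1,0) (1,1) (1,2) (1,3) (2,0) (2,1) (2,2) (2,3) (3,0) (3,1) (3,2) (3,3)] -> total=12
Click 2 (3,3) count=2: revealed 0 new [(none)] -> total=12
Click 3 (1,4) count=2: revealed 1 new [(1,4)] -> total=13
Click 4 (3,4) count=2: revealed 1 new [(3,4)] -> total=14

Answer: .....
#####
####.
#####
.....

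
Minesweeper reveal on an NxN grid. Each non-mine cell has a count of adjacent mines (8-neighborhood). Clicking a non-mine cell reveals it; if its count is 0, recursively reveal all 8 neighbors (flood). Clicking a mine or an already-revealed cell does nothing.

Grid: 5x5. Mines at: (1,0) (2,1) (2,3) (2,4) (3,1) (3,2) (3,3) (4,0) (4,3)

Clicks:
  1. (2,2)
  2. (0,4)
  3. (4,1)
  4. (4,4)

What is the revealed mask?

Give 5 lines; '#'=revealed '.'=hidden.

Answer: .####
.####
..#..
.....
.#..#

Derivation:
Click 1 (2,2) count=5: revealed 1 new [(2,2)] -> total=1
Click 2 (0,4) count=0: revealed 8 new [(0,1) (0,2) (0,3) (0,4) (1,1) (1,2) (1,3) (1,4)] -> total=9
Click 3 (4,1) count=3: revealed 1 new [(4,1)] -> total=10
Click 4 (4,4) count=2: revealed 1 new [(4,4)] -> total=11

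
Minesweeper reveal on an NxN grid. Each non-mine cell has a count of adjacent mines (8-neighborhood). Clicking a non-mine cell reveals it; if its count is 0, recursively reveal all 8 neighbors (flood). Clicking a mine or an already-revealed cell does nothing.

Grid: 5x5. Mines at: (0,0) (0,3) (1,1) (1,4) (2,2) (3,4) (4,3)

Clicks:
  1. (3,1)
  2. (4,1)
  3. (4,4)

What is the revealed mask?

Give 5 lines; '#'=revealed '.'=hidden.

Answer: .....
.....
##...
###..
###.#

Derivation:
Click 1 (3,1) count=1: revealed 1 new [(3,1)] -> total=1
Click 2 (4,1) count=0: revealed 7 new [(2,0) (2,1) (3,0) (3,2) (4,0) (4,1) (4,2)] -> total=8
Click 3 (4,4) count=2: revealed 1 new [(4,4)] -> total=9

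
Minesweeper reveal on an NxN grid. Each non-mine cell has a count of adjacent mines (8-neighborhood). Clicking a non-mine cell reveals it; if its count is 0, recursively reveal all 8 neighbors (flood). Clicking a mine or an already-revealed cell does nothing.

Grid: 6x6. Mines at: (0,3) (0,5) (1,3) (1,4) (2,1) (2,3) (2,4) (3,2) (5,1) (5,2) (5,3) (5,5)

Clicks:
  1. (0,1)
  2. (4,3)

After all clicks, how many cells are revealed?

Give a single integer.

Answer: 7

Derivation:
Click 1 (0,1) count=0: revealed 6 new [(0,0) (0,1) (0,2) (1,0) (1,1) (1,2)] -> total=6
Click 2 (4,3) count=3: revealed 1 new [(4,3)] -> total=7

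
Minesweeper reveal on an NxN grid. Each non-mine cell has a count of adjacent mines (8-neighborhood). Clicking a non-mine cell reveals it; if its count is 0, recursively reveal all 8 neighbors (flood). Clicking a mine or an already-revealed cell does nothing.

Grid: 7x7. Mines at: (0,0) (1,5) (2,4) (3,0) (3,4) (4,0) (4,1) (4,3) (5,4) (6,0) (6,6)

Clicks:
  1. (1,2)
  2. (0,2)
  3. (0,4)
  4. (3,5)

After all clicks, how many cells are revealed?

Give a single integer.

Click 1 (1,2) count=0: revealed 14 new [(0,1) (0,2) (0,3) (0,4) (1,1) (1,2) (1,3) (1,4) (2,1) (2,2) (2,3) (3,1) (3,2) (3,3)] -> total=14
Click 2 (0,2) count=0: revealed 0 new [(none)] -> total=14
Click 3 (0,4) count=1: revealed 0 new [(none)] -> total=14
Click 4 (3,5) count=2: revealed 1 new [(3,5)] -> total=15

Answer: 15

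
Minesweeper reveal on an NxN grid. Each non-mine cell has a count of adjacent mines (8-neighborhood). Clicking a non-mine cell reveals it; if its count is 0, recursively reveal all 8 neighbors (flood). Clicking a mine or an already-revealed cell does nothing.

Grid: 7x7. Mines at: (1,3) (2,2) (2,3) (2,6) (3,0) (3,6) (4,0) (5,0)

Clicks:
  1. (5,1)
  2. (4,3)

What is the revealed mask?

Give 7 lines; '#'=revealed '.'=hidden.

Click 1 (5,1) count=2: revealed 1 new [(5,1)] -> total=1
Click 2 (4,3) count=0: revealed 22 new [(3,1) (3,2) (3,3) (3,4) (3,5) (4,1) (4,2) (4,3) (4,4) (4,5) (4,6) (5,2) (5,3) (5,4) (5,5) (5,6) (6,1) (6,2) (6,3) (6,4) (6,5) (6,6)] -> total=23

Answer: .......
.......
.......
.#####.
.######
.######
.######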